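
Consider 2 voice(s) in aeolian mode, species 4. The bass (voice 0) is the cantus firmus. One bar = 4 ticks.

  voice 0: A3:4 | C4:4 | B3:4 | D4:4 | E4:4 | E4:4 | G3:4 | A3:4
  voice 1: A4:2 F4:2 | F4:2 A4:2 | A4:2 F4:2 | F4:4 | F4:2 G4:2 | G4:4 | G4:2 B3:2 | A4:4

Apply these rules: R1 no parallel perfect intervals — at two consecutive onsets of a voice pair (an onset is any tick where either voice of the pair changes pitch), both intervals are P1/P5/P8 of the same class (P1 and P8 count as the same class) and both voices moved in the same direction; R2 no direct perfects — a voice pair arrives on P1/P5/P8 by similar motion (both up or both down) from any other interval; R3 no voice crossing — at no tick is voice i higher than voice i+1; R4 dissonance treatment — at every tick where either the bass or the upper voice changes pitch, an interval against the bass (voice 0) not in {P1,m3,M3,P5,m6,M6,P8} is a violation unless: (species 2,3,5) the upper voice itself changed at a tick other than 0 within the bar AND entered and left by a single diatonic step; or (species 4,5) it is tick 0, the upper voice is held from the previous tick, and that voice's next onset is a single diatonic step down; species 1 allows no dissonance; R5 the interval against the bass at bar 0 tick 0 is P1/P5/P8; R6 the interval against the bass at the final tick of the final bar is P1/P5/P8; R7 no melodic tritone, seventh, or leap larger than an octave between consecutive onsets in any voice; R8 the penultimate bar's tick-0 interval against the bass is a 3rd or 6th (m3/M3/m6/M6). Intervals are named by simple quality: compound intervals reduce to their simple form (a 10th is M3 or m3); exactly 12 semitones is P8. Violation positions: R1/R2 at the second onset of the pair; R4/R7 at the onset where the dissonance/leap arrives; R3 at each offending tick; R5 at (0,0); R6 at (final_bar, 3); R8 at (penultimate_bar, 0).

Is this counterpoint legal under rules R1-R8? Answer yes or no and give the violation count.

No (7 violations)

bar 0: v0=A3 v1=A4 (P8)
bar 1: v0=C4 v1=F4 (P4)
bar 2: v0=B3 v1=A4 (m7)
bar 3: v0=D4 v1=F4 (m3)
bar 4: v0=E4 v1=F4 (m2)
bar 5: v0=E4 v1=G4 (m3)
bar 6: v0=G3 v1=G4 (P8)
bar 7: v0=A3 v1=A4 (P8)
  R4 @ bar1.0: C4/F4 P4 untreated
  R4 @ bar2.0: B3/A4 m7 untreated
  R4 @ bar2.2: B3/F4 TT untreated
  R4 @ bar4.0: E4/F4 m2 untreated
  R8 @ bar6.0: penult P8 not 3rd/6th
  R2 @ bar7.0: G3/B3 M3 -> A3/A4 P8 similar
  R7 @ bar7.0: B3->A4 leap 10st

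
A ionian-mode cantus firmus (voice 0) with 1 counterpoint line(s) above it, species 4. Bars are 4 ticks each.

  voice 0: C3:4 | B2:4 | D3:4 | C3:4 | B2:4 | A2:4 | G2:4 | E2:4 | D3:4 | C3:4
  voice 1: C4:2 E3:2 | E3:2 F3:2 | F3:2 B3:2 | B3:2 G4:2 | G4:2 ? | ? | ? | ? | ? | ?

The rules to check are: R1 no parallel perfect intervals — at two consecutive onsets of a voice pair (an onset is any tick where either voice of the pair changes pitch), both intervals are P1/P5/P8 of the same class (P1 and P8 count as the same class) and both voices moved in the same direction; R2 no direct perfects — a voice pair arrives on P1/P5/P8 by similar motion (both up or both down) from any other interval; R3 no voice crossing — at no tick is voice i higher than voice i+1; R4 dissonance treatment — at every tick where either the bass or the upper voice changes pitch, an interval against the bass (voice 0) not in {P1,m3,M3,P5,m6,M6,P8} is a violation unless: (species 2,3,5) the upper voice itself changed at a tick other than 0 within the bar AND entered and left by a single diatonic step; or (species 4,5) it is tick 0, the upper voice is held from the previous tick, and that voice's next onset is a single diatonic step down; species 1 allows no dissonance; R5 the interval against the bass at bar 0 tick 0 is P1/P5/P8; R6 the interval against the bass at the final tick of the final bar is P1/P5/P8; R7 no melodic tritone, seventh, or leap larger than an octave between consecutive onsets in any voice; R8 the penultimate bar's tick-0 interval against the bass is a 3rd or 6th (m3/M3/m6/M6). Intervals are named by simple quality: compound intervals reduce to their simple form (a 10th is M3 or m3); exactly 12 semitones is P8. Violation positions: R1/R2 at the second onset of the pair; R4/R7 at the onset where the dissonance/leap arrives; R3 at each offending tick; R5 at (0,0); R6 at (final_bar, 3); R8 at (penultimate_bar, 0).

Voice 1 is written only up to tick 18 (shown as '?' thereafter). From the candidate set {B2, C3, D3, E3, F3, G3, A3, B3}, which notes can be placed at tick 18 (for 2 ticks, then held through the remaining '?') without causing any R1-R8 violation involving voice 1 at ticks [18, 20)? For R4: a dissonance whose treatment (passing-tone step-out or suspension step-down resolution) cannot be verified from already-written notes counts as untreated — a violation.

{B3, G3}

B2: violates R7
C3: violates R4,R7
D3: violates R7
E3: violates R4,R7
F3: violates R4,R7
G3: legal
A3: violates R4,R7
B3: legal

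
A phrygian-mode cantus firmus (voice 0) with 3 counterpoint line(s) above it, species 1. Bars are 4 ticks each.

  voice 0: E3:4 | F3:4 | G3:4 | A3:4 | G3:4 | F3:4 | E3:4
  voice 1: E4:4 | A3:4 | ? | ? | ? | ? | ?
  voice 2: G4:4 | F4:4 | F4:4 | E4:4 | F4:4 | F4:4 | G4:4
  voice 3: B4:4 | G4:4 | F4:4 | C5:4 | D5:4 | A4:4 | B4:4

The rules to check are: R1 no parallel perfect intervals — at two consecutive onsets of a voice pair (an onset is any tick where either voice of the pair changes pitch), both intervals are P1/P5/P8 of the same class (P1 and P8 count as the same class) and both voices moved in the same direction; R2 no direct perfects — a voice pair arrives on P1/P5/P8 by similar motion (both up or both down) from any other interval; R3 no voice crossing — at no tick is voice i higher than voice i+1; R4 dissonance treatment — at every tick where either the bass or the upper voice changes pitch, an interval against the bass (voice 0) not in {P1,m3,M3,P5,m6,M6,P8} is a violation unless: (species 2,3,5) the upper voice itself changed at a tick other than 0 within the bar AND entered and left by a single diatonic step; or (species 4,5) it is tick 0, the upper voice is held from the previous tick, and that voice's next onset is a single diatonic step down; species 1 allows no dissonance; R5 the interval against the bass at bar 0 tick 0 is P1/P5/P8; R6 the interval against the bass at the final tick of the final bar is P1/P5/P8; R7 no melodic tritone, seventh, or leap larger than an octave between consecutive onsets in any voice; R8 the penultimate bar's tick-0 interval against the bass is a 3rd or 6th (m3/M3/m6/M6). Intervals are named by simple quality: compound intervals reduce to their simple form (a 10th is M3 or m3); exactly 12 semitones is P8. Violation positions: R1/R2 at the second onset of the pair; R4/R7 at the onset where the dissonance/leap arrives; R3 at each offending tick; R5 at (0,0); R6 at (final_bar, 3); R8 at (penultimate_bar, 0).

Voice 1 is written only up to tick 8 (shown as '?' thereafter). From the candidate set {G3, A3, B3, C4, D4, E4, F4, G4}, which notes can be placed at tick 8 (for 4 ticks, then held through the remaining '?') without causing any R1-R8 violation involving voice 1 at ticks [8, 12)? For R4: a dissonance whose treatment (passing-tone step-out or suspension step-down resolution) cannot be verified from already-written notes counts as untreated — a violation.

{B3, E4, G3}

G3: legal
A3: violates R4
B3: legal
C4: violates R4
D4: violates R2
E4: legal
F4: violates R4
G4: violates R2,R3,R7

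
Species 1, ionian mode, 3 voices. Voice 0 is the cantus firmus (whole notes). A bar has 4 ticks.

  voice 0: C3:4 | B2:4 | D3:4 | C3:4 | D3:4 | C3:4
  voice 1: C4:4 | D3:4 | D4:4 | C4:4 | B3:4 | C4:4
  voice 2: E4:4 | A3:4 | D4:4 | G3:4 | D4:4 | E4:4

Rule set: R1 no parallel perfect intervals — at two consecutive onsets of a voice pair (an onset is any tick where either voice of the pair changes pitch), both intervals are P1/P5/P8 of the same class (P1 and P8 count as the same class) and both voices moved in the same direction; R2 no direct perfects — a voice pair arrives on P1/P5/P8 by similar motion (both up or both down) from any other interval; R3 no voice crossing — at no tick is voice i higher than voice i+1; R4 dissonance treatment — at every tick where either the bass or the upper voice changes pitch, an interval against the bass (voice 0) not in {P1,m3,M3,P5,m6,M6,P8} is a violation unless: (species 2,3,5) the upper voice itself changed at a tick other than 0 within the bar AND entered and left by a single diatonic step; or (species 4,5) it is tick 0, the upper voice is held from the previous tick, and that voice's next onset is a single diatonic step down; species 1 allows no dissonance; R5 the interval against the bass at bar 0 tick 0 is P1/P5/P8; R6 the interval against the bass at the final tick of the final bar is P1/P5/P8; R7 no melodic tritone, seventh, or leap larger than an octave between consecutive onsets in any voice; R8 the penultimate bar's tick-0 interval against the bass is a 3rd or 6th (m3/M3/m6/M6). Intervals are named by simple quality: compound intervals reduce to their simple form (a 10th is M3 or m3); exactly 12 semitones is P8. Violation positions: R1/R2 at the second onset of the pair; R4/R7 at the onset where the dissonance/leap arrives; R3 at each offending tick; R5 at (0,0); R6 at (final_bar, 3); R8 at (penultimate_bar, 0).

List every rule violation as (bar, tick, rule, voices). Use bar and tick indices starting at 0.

(0, 0, R5, (0, 2))
(1, 0, R2, (1, 2))
(1, 0, R4, (0, 2))
(1, 0, R7, (1,))
(2, 0, R2, (0, 1))
(2, 0, R2, (0, 2))
(2, 0, R2, (1, 2))
(3, 0, R1, (0, 1))
(3, 0, R2, (0, 2))
(3, 0, R3, (1, 2))
(3, 1, R3, (1, 2))
(3, 2, R3, (1, 2))
(3, 3, R3, (1, 2))
(4, 0, R2, (0, 2))
(4, 0, R8, (0, 2))
(5, 3, R6, (0, 2))

bar 0: v0=C3 v1=C4 v2=E4 downbeat M3
bar 1: v0=B2 v1=D3 v2=A3 downbeat m7
bar 2: v0=D3 v1=D4 v2=D4 downbeat P8
bar 3: v0=C3 v1=C4 v2=G3 downbeat P5
bar 4: v0=D3 v1=B3 v2=D4 downbeat P8
bar 5: v0=C3 v1=C4 v2=E4 downbeat M3
  -> R5 @ bar 0 tick 0 v(0, 2): opens on M3
  -> R2 @ bar 1 tick 0 v(1, 2): C4/E4 M3 -> D3/A3 P5 similar
  -> R4 @ bar 1 tick 0 v(0, 2): B2/A3 m7 untreated
  -> R7 @ bar 1 tick 0 v(1,): C4->D3 leap 10st
  -> R2 @ bar 2 tick 0 v(0, 1): B2/D3 m3 -> D3/D4 P8 similar
  -> R2 @ bar 2 tick 0 v(0, 2): B2/A3 m7 -> D3/D4 P8 similar
  -> R2 @ bar 2 tick 0 v(1, 2): D3/A3 P5 -> D4/D4 P1 similar
  -> R1 @ bar 3 tick 0 v(0, 1): D3/D4 P8 -> C3/C4 P8 similar
  -> R2 @ bar 3 tick 0 v(0, 2): D3/D4 P8 -> C3/G3 P5 similar
  -> R3 @ bar 3 tick 0 v(1, 2): C4 above G3
  -> R3 @ bar 3 tick 1 v(1, 2): C4 above G3
  -> R3 @ bar 3 tick 2 v(1, 2): C4 above G3
  -> R3 @ bar 3 tick 3 v(1, 2): C4 above G3
  -> R2 @ bar 4 tick 0 v(0, 2): C3/G3 P5 -> D3/D4 P8 similar
  -> R8 @ bar 4 tick 0 v(0, 2): penult P8 not 3rd/6th
  -> R6 @ bar 5 tick 3 v(0, 2): closes on M3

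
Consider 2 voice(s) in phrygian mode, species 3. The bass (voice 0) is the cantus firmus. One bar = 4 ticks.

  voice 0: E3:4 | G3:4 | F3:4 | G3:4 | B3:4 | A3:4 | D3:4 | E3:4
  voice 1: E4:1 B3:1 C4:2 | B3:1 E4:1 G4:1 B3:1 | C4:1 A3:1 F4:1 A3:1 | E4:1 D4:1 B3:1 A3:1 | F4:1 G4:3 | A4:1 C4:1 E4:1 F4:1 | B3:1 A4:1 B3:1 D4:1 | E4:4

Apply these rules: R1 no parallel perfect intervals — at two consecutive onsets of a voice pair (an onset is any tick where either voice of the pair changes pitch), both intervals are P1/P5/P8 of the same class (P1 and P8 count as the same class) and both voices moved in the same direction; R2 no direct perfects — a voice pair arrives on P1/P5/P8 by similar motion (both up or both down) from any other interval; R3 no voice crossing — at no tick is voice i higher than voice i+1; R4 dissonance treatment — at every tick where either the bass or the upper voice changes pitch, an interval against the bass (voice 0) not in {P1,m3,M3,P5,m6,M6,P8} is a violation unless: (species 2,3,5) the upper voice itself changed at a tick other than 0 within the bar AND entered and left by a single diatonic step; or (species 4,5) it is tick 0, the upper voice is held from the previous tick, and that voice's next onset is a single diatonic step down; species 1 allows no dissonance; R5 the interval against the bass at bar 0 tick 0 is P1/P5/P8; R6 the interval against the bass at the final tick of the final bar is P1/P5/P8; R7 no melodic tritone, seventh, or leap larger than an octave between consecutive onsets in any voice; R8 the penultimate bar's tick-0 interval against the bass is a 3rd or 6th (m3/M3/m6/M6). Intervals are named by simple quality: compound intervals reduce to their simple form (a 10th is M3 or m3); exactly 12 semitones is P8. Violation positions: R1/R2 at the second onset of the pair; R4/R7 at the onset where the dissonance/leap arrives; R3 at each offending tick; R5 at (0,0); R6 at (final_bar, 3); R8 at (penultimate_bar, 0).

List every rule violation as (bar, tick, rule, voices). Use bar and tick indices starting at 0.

bar 0: v0=E3 v1=E4 downbeat P8
bar 1: v0=G3 v1=B3 downbeat M3
bar 2: v0=F3 v1=C4 downbeat P5
bar 3: v0=G3 v1=E4 downbeat M6
bar 4: v0=B3 v1=F4 downbeat TT
bar 5: v0=A3 v1=A4 downbeat P8
bar 6: v0=D3 v1=B3 downbeat M6
bar 7: v0=E3 v1=E4 downbeat P8
  -> R4 @ bar 3 tick 3 v(0, 1): G3/A3 M2 untreated
  -> R4 @ bar 4 tick 0 v(0, 1): B3/F4 TT untreated
  -> R7 @ bar 6 tick 0 v(1,): F4->B3 leap 6st
  -> R7 @ bar 6 tick 1 v(1,): B3->A4 leap 10st
  -> R7 @ bar 6 tick 2 v(1,): A4->B3 leap 10st
  -> R1 @ bar 7 tick 0 v(0, 1): D3/D4 P8 -> E3/E4 P8 similar

(3, 3, R4, (0, 1))
(4, 0, R4, (0, 1))
(6, 0, R7, (1,))
(6, 1, R7, (1,))
(6, 2, R7, (1,))
(7, 0, R1, (0, 1))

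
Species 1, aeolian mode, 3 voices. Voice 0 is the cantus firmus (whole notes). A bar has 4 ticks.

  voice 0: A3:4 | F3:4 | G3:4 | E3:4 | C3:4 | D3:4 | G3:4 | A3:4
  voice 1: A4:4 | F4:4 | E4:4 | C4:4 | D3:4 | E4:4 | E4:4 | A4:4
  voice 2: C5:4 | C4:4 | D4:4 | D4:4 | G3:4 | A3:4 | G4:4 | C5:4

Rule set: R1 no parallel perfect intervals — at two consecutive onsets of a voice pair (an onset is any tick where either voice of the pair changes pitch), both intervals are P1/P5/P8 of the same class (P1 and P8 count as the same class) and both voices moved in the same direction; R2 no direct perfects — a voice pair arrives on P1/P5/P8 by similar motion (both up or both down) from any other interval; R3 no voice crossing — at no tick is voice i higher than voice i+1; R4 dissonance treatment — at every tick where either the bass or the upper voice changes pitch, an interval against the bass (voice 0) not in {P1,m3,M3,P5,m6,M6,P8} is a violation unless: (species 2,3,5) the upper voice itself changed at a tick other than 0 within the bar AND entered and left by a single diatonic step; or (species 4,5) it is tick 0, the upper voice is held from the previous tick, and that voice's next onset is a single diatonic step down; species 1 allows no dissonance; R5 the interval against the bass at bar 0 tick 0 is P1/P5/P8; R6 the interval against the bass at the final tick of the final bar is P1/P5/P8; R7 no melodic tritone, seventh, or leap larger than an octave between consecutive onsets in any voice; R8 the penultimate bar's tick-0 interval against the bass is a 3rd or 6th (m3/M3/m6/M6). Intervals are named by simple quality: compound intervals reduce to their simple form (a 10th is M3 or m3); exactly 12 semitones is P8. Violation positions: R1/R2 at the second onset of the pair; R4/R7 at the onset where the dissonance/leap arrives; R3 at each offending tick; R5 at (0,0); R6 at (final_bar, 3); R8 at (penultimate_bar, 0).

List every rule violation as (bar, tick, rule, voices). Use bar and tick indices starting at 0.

(0, 0, R5, (0, 2))
(1, 0, R1, (0, 1))
(1, 0, R2, (0, 2))
(1, 0, R3, (1, 2))
(1, 1, R3, (1, 2))
(1, 2, R3, (1, 2))
(1, 3, R3, (1, 2))
(2, 0, R1, (0, 2))
(2, 0, R3, (1, 2))
(2, 1, R3, (1, 2))
(2, 2, R3, (1, 2))
(2, 3, R3, (1, 2))
(3, 0, R4, (0, 2))
(4, 0, R2, (0, 2))
(4, 0, R4, (0, 1))
(4, 0, R7, (1,))
(5, 0, R1, (0, 2))
(5, 0, R2, (1, 2))
(5, 0, R3, (1, 2))
(5, 0, R4, (0, 1))
(5, 0, R7, (1,))
(5, 1, R3, (1, 2))
(5, 2, R3, (1, 2))
(5, 3, R3, (1, 2))
(6, 0, R2, (0, 2))
(6, 0, R7, (2,))
(6, 0, R8, (0, 2))
(7, 0, R2, (0, 1))
(7, 3, R6, (0, 2))

bar 0: v0=A3 v1=A4 v2=C5 downbeat m3
bar 1: v0=F3 v1=F4 v2=C4 downbeat P5
bar 2: v0=G3 v1=E4 v2=D4 downbeat P5
bar 3: v0=E3 v1=C4 v2=D4 downbeat m7
bar 4: v0=C3 v1=D3 v2=G3 downbeat P5
bar 5: v0=D3 v1=E4 v2=A3 downbeat P5
bar 6: v0=G3 v1=E4 v2=G4 downbeat P8
bar 7: v0=A3 v1=A4 v2=C5 downbeat m3
  -> R5 @ bar 0 tick 0 v(0, 2): opens on m3
  -> R1 @ bar 1 tick 0 v(0, 1): A3/A4 P8 -> F3/F4 P8 similar
  -> R2 @ bar 1 tick 0 v(0, 2): A3/C5 m3 -> F3/C4 P5 similar
  -> R3 @ bar 1 tick 0 v(1, 2): F4 above C4
  -> R3 @ bar 1 tick 1 v(1, 2): F4 above C4
  -> R3 @ bar 1 tick 2 v(1, 2): F4 above C4
  -> R3 @ bar 1 tick 3 v(1, 2): F4 above C4
  -> R1 @ bar 2 tick 0 v(0, 2): F3/C4 P5 -> G3/D4 P5 similar
  -> R3 @ bar 2 tick 0 v(1, 2): E4 above D4
  -> R3 @ bar 2 tick 1 v(1, 2): E4 above D4
  -> R3 @ bar 2 tick 2 v(1, 2): E4 above D4
  -> R3 @ bar 2 tick 3 v(1, 2): E4 above D4
  -> R4 @ bar 3 tick 0 v(0, 2): E3/D4 m7 untreated
  -> R2 @ bar 4 tick 0 v(0, 2): E3/D4 m7 -> C3/G3 P5 similar
  -> R4 @ bar 4 tick 0 v(0, 1): C3/D3 M2 untreated
  -> R7 @ bar 4 tick 0 v(1,): C4->D3 leap 10st
  -> R1 @ bar 5 tick 0 v(0, 2): C3/G3 P5 -> D3/A3 P5 similar
  -> R2 @ bar 5 tick 0 v(1, 2): D3/G3 P4 -> E4/A3 P5 similar
  -> R3 @ bar 5 tick 0 v(1, 2): E4 above A3
  -> R4 @ bar 5 tick 0 v(0, 1): D3/E4 M2 untreated
  -> R7 @ bar 5 tick 0 v(1,): D3->E4 leap 14st
  -> R3 @ bar 5 tick 1 v(1, 2): E4 above A3
  -> R3 @ bar 5 tick 2 v(1, 2): E4 above A3
  -> R3 @ bar 5 tick 3 v(1, 2): E4 above A3
  -> R2 @ bar 6 tick 0 v(0, 2): D3/A3 P5 -> G3/G4 P8 similar
  -> R7 @ bar 6 tick 0 v(2,): A3->G4 leap 10st
  -> R8 @ bar 6 tick 0 v(0, 2): penult P8 not 3rd/6th
  -> R2 @ bar 7 tick 0 v(0, 1): G3/E4 M6 -> A3/A4 P8 similar
  -> R6 @ bar 7 tick 3 v(0, 2): closes on m3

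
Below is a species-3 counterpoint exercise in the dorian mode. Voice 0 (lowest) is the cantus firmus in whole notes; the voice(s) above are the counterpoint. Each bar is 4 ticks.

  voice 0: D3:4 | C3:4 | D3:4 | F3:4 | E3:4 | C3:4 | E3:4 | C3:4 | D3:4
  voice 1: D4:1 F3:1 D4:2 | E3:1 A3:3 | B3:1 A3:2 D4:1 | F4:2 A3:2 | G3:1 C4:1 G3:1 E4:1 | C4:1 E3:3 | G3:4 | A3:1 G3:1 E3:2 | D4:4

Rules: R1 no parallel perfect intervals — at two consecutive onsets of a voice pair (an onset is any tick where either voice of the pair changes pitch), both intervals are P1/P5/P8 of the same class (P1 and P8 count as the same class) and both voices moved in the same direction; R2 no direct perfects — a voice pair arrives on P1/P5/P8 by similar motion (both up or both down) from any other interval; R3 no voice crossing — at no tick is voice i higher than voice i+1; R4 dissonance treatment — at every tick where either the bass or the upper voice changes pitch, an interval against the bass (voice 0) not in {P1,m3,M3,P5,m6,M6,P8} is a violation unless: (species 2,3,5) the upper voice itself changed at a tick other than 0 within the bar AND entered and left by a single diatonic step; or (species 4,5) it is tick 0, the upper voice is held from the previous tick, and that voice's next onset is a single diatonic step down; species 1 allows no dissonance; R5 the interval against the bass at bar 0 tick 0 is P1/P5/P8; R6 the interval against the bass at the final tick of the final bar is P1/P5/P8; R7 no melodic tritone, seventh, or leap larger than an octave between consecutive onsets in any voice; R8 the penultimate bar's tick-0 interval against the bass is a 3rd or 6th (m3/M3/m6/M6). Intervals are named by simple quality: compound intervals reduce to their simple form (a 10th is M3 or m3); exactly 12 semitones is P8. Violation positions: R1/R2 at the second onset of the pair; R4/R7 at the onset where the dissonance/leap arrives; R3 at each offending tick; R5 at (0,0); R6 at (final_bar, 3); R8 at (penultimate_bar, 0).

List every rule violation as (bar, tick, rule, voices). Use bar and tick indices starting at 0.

bar 0: v0=D3 v1=D4 downbeat P8
bar 1: v0=C3 v1=E3 downbeat M3
bar 2: v0=D3 v1=B3 downbeat M6
bar 3: v0=F3 v1=F4 downbeat P8
bar 4: v0=E3 v1=G3 downbeat m3
bar 5: v0=C3 v1=C4 downbeat P8
bar 6: v0=E3 v1=G3 downbeat m3
bar 7: v0=C3 v1=A3 downbeat M6
bar 8: v0=D3 v1=D4 downbeat P8
  -> R7 @ bar 1 tick 0 v(1,): D4->E3 leap 10st
  -> R1 @ bar 3 tick 0 v(0, 1): D3/D4 P8 -> F3/F4 P8 similar
  -> R1 @ bar 5 tick 0 v(0, 1): E3/E4 P8 -> C3/C4 P8 similar
  -> R2 @ bar 8 tick 0 v(0, 1): C3/E3 M3 -> D3/D4 P8 similar
  -> R7 @ bar 8 tick 0 v(1,): E3->D4 leap 10st

(1, 0, R7, (1,))
(3, 0, R1, (0, 1))
(5, 0, R1, (0, 1))
(8, 0, R2, (0, 1))
(8, 0, R7, (1,))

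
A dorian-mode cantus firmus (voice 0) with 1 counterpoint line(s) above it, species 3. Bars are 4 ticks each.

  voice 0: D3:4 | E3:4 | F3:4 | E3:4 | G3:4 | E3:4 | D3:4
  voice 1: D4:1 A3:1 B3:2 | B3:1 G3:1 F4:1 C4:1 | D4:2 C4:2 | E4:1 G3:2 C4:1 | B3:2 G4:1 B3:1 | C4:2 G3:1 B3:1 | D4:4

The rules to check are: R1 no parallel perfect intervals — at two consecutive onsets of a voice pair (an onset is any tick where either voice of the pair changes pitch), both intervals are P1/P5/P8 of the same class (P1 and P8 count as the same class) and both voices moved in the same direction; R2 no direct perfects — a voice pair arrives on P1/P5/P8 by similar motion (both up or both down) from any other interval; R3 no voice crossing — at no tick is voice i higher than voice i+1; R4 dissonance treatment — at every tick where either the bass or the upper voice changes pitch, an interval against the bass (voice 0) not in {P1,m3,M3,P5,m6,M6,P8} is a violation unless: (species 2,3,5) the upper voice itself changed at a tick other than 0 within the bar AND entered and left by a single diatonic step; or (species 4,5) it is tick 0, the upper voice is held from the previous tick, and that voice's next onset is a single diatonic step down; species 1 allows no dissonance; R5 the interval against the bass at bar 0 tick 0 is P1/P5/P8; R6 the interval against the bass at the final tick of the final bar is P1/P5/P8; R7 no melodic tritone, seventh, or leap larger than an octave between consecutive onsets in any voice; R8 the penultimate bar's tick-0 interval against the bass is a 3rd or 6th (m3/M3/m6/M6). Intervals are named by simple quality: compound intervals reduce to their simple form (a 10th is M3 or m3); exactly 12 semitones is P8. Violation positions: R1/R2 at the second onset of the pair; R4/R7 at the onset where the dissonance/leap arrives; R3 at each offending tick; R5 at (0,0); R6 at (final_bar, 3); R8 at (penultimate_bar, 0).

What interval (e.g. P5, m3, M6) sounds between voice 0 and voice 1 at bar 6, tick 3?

P8

voice 0=D3 voice 1=D4 -> P8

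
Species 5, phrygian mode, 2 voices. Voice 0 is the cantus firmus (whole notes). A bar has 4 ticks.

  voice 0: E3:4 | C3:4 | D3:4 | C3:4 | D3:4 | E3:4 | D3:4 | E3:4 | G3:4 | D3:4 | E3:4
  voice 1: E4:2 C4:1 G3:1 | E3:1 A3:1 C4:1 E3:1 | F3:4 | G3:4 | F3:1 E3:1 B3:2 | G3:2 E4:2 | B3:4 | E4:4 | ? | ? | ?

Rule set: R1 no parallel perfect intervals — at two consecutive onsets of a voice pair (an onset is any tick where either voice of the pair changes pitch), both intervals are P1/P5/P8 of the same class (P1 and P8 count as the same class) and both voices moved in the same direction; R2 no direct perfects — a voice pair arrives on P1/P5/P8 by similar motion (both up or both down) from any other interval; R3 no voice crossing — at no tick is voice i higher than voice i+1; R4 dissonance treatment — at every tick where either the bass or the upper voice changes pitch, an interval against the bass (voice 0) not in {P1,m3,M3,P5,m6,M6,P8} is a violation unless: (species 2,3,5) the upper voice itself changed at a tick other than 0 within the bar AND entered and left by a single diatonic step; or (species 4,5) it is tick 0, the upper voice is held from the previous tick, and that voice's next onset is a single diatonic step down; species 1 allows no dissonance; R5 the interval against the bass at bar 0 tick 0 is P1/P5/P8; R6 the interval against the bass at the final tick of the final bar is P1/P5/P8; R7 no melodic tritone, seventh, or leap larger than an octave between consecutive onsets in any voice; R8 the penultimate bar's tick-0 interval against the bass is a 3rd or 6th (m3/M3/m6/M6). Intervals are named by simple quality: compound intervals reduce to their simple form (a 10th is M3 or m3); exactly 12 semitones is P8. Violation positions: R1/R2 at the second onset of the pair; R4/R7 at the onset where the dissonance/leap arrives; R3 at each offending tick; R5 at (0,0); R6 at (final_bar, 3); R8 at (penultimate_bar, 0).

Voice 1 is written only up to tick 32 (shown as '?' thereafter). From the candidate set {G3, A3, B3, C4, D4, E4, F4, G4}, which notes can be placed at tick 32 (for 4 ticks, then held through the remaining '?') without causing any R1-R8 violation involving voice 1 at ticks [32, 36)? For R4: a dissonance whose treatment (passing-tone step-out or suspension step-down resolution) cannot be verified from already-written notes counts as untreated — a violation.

G3: legal
A3: violates R4
B3: legal
C4: violates R4
D4: legal
E4: legal
F4: violates R4
G4: violates R1

{B3, D4, E4, G3}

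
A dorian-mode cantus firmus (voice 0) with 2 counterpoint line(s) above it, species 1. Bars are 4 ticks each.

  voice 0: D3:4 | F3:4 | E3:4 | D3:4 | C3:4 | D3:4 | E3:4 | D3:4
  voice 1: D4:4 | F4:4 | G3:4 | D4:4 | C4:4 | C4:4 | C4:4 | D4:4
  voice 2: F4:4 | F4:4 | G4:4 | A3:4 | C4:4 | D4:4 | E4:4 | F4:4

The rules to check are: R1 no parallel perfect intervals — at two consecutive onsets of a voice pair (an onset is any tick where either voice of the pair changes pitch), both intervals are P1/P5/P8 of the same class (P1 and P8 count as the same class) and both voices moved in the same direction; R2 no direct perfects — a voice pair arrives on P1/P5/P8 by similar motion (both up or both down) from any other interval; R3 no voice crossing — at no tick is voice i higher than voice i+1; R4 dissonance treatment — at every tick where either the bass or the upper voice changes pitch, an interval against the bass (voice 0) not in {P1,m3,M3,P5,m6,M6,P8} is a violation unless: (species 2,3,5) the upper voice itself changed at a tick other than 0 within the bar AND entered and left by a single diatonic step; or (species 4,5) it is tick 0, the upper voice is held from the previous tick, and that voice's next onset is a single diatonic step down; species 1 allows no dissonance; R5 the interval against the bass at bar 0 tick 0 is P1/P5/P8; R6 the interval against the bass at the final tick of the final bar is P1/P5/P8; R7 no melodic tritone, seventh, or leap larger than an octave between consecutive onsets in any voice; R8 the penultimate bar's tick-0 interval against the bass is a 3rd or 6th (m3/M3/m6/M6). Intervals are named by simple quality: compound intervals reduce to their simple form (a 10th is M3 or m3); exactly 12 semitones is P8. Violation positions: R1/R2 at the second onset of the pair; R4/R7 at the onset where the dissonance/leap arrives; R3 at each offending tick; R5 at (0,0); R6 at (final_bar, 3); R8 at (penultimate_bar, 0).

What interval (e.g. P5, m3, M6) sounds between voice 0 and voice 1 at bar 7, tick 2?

voice 0=D3 voice 1=D4 -> P8

P8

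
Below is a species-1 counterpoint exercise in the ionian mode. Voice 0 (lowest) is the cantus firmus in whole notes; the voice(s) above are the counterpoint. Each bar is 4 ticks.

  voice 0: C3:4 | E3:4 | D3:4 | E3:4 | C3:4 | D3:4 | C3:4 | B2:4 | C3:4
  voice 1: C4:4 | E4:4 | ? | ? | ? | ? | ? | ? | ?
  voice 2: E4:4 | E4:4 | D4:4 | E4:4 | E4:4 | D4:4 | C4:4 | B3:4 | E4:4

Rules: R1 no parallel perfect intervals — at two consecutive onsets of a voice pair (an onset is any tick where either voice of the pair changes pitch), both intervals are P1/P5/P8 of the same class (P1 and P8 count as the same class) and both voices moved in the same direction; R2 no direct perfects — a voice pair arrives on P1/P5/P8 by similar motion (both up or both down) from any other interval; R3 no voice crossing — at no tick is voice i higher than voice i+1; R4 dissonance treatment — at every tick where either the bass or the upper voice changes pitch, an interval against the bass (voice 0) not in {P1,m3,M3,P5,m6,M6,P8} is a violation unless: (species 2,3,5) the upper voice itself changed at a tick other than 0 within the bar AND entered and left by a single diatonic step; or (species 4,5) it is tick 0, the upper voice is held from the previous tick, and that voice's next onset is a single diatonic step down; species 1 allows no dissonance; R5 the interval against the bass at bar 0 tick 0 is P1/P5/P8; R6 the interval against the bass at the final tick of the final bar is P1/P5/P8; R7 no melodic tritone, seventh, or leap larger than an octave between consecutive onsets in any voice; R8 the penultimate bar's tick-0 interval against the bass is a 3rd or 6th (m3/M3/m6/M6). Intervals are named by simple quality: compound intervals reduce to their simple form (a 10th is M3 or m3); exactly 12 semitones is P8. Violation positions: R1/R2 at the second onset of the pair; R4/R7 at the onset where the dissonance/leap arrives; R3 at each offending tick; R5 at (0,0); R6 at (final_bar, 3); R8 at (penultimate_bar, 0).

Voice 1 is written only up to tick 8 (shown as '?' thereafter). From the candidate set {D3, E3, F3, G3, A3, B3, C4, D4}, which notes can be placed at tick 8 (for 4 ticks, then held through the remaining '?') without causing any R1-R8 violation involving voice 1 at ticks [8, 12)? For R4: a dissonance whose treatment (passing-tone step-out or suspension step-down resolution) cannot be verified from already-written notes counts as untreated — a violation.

D3: violates R1,R7
E3: violates R4
F3: violates R7
G3: violates R2,R4
A3: violates R2
B3: legal
C4: violates R4
D4: violates R1

{B3}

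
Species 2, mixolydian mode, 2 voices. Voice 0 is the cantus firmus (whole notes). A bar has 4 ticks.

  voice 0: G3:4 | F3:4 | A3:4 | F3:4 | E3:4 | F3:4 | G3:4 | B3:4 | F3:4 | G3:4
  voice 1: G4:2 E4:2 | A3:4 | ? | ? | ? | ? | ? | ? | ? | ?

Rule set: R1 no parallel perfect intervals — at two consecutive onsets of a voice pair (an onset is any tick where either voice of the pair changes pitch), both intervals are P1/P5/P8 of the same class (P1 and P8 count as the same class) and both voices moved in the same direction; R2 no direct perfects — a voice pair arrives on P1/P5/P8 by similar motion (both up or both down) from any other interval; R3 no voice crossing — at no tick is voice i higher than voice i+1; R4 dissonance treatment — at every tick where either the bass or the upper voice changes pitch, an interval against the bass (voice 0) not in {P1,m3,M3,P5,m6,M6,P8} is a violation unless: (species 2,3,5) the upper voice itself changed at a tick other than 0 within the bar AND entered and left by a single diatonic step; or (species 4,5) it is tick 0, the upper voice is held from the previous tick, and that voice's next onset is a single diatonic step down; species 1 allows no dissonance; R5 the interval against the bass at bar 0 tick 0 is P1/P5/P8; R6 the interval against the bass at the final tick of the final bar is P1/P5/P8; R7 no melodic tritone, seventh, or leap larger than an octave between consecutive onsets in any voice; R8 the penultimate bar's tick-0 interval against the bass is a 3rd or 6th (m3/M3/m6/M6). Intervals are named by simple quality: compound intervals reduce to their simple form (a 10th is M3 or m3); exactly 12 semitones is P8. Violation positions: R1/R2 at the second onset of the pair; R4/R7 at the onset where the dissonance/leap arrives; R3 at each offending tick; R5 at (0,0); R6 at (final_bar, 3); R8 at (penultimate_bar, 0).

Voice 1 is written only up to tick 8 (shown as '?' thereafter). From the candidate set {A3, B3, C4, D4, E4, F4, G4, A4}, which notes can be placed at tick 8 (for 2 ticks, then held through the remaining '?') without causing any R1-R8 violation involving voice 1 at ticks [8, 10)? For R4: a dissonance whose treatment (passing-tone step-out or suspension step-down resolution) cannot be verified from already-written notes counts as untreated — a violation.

A3: legal
B3: violates R4
C4: legal
D4: violates R4
E4: violates R2
F4: legal
G4: violates R4,R7
A4: violates R2

{A3, C4, F4}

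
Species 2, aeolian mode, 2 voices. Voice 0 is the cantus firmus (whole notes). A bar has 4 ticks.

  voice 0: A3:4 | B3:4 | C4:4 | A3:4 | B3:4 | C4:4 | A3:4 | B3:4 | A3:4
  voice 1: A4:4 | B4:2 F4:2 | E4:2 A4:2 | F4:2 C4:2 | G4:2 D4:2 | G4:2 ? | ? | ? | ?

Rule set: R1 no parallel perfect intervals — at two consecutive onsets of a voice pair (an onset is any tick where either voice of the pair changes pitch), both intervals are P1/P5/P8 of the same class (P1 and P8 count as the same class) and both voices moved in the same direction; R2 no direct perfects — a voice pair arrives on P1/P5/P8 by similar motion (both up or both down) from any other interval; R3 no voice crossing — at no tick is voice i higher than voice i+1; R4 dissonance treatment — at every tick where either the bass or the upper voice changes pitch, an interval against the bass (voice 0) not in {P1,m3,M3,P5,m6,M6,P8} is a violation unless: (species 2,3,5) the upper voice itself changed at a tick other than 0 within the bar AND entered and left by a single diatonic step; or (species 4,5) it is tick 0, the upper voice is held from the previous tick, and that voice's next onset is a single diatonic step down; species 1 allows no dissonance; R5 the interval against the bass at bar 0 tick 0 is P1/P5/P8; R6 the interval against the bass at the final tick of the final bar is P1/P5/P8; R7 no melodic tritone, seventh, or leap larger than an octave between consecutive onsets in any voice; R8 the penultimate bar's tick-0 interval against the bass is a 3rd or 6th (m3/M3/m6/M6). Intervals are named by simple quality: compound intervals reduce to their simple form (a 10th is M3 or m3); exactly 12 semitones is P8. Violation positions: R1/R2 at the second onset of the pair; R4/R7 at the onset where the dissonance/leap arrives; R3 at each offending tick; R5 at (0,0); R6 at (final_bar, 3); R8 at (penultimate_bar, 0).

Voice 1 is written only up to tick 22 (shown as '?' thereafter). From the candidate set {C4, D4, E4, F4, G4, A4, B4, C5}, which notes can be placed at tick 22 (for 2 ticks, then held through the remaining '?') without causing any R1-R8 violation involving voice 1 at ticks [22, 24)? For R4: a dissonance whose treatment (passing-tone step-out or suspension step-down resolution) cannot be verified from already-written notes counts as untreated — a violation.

C4: legal
D4: violates R4
E4: legal
F4: violates R4
G4: legal
A4: legal
B4: violates R4
C5: legal

{A4, C4, C5, E4, G4}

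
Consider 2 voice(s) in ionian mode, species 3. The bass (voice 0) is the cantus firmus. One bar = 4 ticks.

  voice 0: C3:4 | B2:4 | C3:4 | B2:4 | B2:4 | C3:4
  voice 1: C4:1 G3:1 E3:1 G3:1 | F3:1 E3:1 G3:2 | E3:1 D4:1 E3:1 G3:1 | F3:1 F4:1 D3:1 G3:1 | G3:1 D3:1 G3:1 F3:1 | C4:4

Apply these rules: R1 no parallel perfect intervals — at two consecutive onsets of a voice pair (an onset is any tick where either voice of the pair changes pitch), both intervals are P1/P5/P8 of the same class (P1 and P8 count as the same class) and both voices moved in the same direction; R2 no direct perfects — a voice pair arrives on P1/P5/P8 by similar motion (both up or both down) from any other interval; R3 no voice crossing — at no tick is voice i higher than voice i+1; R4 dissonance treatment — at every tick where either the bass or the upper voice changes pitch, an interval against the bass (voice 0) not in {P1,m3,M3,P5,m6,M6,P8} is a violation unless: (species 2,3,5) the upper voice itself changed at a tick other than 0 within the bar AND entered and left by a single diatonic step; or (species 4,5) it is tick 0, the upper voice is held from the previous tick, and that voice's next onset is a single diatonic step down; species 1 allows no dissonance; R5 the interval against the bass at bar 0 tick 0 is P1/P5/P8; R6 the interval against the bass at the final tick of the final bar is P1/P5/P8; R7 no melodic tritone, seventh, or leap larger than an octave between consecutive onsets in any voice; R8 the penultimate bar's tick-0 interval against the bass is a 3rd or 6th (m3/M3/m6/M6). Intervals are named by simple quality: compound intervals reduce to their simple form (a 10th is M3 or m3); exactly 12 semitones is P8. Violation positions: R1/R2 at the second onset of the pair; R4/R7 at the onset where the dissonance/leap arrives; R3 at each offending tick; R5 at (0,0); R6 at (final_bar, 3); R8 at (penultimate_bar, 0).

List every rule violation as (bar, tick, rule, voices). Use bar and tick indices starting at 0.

bar 0: v0=C3 v1=C4 downbeat P8
bar 1: v0=B2 v1=F3 downbeat TT
bar 2: v0=C3 v1=E3 downbeat M3
bar 3: v0=B2 v1=F3 downbeat TT
bar 4: v0=B2 v1=G3 downbeat m6
bar 5: v0=C3 v1=C4 downbeat P8
  -> R4 @ bar 1 tick 0 v(0, 1): B2/F3 TT untreated
  -> R4 @ bar 1 tick 1 v(0, 1): B2/E3 P4 untreated
  -> R4 @ bar 2 tick 1 v(0, 1): C3/D4 M2 untreated
  -> R7 @ bar 2 tick 1 v(1,): E3->D4 leap 10st
  -> R7 @ bar 2 tick 2 v(1,): D4->E3 leap 10st
  -> R4 @ bar 3 tick 0 v(0, 1): B2/F3 TT untreated
  -> R4 @ bar 3 tick 1 v(0, 1): B2/F4 TT untreated
  -> R7 @ bar 3 tick 2 v(1,): F4->D3 leap 15st
  -> R4 @ bar 4 tick 3 v(0, 1): B2/F3 TT untreated
  -> R2 @ bar 5 tick 0 v(0, 1): B2/F3 TT -> C3/C4 P8 similar

(1, 0, R4, (0, 1))
(1, 1, R4, (0, 1))
(2, 1, R4, (0, 1))
(2, 1, R7, (1,))
(2, 2, R7, (1,))
(3, 0, R4, (0, 1))
(3, 1, R4, (0, 1))
(3, 2, R7, (1,))
(4, 3, R4, (0, 1))
(5, 0, R2, (0, 1))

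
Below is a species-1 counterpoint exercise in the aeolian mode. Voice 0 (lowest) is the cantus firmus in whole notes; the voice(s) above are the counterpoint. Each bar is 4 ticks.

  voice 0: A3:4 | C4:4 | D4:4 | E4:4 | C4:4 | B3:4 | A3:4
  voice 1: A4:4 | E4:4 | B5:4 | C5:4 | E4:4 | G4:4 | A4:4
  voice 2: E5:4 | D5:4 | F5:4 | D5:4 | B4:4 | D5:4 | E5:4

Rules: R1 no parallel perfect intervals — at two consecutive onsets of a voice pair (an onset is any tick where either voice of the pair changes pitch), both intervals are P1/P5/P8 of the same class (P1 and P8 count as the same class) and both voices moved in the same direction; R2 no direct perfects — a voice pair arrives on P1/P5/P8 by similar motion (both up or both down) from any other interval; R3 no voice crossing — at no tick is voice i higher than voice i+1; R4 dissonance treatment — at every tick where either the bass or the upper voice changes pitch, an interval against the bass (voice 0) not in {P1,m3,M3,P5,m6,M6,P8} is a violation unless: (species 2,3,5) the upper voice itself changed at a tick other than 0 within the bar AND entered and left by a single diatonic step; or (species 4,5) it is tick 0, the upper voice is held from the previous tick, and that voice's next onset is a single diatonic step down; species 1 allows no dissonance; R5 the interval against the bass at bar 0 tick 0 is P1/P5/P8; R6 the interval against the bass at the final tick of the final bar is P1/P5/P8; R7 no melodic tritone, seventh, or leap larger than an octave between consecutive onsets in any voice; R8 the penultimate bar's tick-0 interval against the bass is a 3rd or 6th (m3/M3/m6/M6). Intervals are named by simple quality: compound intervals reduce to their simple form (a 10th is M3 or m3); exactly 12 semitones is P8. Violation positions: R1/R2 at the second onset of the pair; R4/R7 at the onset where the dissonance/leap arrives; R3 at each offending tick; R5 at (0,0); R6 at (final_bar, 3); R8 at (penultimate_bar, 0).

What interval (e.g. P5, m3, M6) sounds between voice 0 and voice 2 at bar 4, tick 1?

M7

voice 0=C4 voice 2=B4 -> M7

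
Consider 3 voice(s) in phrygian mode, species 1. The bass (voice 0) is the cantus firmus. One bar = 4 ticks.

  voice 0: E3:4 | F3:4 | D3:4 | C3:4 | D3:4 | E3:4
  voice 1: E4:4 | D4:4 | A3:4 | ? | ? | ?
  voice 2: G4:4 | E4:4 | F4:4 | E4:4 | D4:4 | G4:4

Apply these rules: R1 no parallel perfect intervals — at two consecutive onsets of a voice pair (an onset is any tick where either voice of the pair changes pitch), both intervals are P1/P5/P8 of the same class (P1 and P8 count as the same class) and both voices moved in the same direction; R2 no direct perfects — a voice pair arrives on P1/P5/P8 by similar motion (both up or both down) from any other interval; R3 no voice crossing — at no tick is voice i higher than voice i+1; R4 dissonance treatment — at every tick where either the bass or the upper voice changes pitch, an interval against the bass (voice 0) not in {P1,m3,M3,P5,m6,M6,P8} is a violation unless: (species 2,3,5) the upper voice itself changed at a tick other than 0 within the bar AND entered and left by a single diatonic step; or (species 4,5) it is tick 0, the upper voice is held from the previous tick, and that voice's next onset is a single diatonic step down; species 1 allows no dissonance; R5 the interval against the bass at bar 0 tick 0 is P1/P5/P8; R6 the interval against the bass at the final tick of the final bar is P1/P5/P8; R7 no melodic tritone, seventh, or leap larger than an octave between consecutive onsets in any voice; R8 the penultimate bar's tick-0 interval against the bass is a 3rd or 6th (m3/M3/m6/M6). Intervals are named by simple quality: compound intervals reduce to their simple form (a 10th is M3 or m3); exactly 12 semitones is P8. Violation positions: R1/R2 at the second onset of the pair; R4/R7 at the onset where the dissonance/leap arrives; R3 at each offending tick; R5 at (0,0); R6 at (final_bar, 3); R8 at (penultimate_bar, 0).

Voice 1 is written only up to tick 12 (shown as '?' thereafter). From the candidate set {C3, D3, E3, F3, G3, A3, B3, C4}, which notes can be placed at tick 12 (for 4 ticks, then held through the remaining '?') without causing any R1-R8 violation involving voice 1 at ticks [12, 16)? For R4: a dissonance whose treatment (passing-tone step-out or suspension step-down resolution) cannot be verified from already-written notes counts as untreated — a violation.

C3: violates R2
D3: violates R4
E3: violates R2
F3: violates R4
G3: violates R1
A3: legal
B3: violates R4
C4: legal

{A3, C4}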